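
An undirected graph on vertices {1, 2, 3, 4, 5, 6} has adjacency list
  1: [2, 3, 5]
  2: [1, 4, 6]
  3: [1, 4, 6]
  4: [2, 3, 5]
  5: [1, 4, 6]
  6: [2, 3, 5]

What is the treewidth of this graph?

A width-3 tree decomposition is:
Bags: B1 = {1, 2, 3, 5}  B2 = {2, 3, 5, 6}  B3 = {2, 3, 4, 5}
Tree: B1–B2, B2–B3
The largest bag has 4 vertices, giving width 3; this decomposition certifies tw(G) ≤ 3. For the lower bound: the 4 vertex sets {1,3}, {2,6}, {5}, {4} are disjoint, each induces a connected subgraph, and every pair is joined by at least one edge of G. Contracting each set to a single vertex therefore yields K_{4} as a minor, and since treewidth is minor-monotone, tw(G) ≥ tw(K_{4}) = 3. Hence tw(G) = 3 exactly.

3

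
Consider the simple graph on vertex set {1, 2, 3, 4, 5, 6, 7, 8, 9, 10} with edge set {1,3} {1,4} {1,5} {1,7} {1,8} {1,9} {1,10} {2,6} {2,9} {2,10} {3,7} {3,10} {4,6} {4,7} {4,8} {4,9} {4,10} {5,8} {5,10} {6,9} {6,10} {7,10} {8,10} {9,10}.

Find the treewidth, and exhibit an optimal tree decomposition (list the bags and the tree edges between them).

Treewidth 3.
Bags: B1 = {1, 4, 9, 10}  B2 = {4, 6, 9, 10}  B3 = {1, 4, 7, 10}  B4 = {1, 4, 8, 10}  B5 = {1, 5, 8, 10}  B6 = {2, 6, 9, 10}  B7 = {1, 3, 7, 10}
Tree: B1–B2, B1–B3, B3–B4, B4–B5, B2–B6, B3–B7

Every bag has size at most 4, so the width is 4 − 1 = 3 and tw(G) ≤ 3. Conversely, {1, 3, 7, 10} is a clique of size 4, and the vertices of any clique must share a bag in every tree decomposition; so some bag has ≥ 4 vertices and tw(G) ≥ 3. Therefore the treewidth is 3.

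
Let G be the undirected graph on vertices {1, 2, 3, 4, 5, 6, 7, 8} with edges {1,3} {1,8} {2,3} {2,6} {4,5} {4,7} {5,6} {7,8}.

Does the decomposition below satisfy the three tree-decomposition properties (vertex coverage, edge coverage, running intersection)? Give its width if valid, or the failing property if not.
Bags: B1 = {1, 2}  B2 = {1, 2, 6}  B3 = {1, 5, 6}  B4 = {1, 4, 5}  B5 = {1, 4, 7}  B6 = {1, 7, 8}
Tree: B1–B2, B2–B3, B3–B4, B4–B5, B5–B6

A tree decomposition must satisfy three properties: every vertex lies in some bag; for every edge, both endpoints lie together in some bag; and for every vertex, the bags containing it form a connected subtree. Here vertex 3 appears in no bag, so the decomposition is invalid.

No — vertex 3 appears in no bag.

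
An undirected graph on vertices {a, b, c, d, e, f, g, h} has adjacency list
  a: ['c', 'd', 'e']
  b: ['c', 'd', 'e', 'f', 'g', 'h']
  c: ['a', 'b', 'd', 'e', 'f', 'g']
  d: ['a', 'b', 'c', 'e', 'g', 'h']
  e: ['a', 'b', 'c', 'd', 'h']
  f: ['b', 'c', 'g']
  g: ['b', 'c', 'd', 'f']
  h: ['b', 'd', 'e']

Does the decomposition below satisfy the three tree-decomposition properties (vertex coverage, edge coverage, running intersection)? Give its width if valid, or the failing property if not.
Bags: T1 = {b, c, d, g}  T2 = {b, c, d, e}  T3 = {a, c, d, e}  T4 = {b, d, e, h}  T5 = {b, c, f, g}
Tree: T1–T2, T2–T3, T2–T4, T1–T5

Vertex coverage: the bags together contain {a, b, c, d, e, f, g, h}, the full vertex set. Edge coverage: each edge of G has both endpoints in at least one bag. Running intersection: for every vertex, the bags containing it form a connected subtree. All three properties hold, so this is a valid tree decomposition of width max|bag| − 1 = 3, and hence tw(G) ≤ 3.

Yes; width 3.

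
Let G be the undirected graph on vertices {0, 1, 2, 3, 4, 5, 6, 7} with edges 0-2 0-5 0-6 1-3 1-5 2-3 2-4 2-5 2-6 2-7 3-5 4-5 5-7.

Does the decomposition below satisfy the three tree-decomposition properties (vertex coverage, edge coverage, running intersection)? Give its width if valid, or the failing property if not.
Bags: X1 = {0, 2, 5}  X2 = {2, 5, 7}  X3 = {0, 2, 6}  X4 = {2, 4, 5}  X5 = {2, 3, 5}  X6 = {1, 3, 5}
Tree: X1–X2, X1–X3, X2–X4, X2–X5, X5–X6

Every vertex of G appears in some bag (union = {0, 1, 2, 3, 4, 5, 6, 7}); every edge is covered by a bag; and for each vertex v the set of bags containing v is connected in the bag tree. The decomposition is therefore valid. The largest bag has 3 vertices, so the width is 2.

Yes; width 2.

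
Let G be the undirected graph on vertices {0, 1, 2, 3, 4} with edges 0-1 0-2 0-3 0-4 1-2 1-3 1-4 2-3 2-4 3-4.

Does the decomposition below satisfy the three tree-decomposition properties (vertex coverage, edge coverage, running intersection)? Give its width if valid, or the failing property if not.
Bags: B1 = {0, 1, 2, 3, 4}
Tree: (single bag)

Every vertex of G appears in some bag (union = {0, 1, 2, 3, 4}); every edge is covered by a bag; and for each vertex v the set of bags containing v is connected in the bag tree. The decomposition is therefore valid. The largest bag has 5 vertices, so the width is 4.

Yes; width 4.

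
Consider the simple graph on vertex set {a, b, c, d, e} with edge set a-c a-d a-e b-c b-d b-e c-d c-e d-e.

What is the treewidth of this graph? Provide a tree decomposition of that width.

Treewidth 3.
Bags: B1 = {a, c, d, e}  B2 = {b, c, d, e}
Tree: B1–B2

The largest bag has 4 vertices, giving width 3; this decomposition certifies tw(G) ≤ 3. For the lower bound, the 4 vertices {a, c, d, e} are pairwise adjacent, and any tree decomposition puts a clique entirely inside one bag — forcing width ≥ 3. Hence tw(G) = 3 exactly.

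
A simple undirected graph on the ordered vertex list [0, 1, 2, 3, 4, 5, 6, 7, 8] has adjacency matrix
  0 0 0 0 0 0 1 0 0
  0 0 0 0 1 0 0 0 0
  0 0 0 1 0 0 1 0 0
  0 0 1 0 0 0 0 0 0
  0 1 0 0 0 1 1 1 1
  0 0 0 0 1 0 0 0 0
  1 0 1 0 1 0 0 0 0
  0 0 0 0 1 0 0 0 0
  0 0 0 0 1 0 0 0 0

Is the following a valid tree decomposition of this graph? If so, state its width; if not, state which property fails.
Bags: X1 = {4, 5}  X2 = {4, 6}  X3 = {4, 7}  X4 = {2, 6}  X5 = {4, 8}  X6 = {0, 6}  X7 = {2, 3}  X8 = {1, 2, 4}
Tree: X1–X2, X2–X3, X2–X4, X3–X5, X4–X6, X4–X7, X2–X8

No — bags containing vertex 2 are not connected in the tree.

A tree decomposition must satisfy three properties: every vertex lies in some bag; for every edge, both endpoints lie together in some bag; and for every vertex, the bags containing it form a connected subtree. Here bags containing vertex 2 are not connected in the tree, so the decomposition is invalid.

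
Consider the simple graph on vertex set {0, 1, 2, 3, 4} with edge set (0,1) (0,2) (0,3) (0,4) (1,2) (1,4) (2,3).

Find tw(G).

2

A width-2 tree decomposition is:
Bags: B1 = {0, 1, 2}  B2 = {0, 2, 3}  B3 = {0, 1, 4}
Tree: B1–B2, B1–B3
Each bag holds 3 vertices, so the decomposition has width 2, which upper-bounds the treewidth. On the other hand G contains the 3-clique {0, 1, 2}. A clique must lie in a single bag of any decomposition, so no decomposition can have width below 2. Combining the bounds, tw(G) = 2.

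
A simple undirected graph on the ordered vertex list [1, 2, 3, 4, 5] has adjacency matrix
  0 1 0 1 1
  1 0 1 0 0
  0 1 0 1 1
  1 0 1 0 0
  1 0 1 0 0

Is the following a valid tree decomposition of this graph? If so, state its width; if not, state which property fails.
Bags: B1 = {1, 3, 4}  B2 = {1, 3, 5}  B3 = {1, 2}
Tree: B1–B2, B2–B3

No — edge (3,2) lies in no bag.

A tree decomposition must satisfy three properties: every vertex lies in some bag; for every edge, both endpoints lie together in some bag; and for every vertex, the bags containing it form a connected subtree. Here edge (3,2) lies in no bag, so the decomposition is invalid.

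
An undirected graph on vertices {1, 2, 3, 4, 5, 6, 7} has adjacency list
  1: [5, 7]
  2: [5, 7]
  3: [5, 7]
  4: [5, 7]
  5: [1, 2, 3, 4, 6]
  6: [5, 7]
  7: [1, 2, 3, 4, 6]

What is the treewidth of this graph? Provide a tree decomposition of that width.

Each bag holds 3 vertices, so the decomposition has width 2, which upper-bounds the treewidth. For the lower bound, G contains the cycle 5–4–7–3–5, so G is not a forest; only forests have treewidth ≤ 1, hence tw(G) ≥ 2. Therefore the treewidth is 2.

Treewidth 2.
One optimal decomposition is:
Bags: B1 = {4, 5, 7}  B2 = {3, 5, 7}  B3 = {1, 5, 7}  B4 = {2, 5, 7}  B5 = {5, 6, 7}
Tree: B1–B2, B2–B3, B3–B4, B4–B5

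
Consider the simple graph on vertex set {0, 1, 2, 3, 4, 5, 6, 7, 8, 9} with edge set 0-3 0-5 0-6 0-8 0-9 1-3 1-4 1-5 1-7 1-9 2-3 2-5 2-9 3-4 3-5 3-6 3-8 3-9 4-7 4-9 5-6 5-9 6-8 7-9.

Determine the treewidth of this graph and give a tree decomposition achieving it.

Treewidth 3.
One optimal decomposition is:
Bags: B1 = {0, 3, 5, 9}  B2 = {1, 3, 5, 9}  B3 = {1, 3, 4, 9}  B4 = {2, 3, 5, 9}  B5 = {1, 4, 7, 9}  B6 = {0, 3, 5, 6}  B7 = {0, 3, 6, 8}
Tree: B1–B2, B2–B3, B2–B4, B3–B5, B1–B6, B6–B7

Each bag holds 4 vertices, so the decomposition has width 3, which upper-bounds the treewidth. Conversely, {0, 3, 6, 8} is a clique of size 4, and the vertices of any clique must share a bag in every tree decomposition; so some bag has ≥ 4 vertices and tw(G) ≥ 3. The upper and lower bounds meet at 3, so that is the treewidth.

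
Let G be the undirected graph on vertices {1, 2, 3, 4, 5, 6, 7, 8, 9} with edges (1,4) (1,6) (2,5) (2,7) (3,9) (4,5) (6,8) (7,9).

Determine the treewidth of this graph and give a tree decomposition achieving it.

Every bag has size at most 2, so the width is 2 − 1 = 1 and tw(G) ≤ 1. Any graph with an edge has treewidth ≥ 1, and G has the edge 8–6. The upper and lower bounds meet at 1, so that is the treewidth.

Treewidth 1.
One optimal decomposition is:
Bags: B1 = {6, 8}  B2 = {1, 6}  B3 = {1, 4}  B4 = {4, 5}  B5 = {2, 5}  B6 = {2, 7}  B7 = {7, 9}  B8 = {3, 9}
Tree: B1–B2, B2–B3, B3–B4, B4–B5, B5–B6, B6–B7, B7–B8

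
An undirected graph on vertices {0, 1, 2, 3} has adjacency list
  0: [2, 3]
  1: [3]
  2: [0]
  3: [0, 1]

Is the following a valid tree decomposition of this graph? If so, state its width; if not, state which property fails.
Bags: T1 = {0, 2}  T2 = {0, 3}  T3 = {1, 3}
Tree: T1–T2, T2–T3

Yes; width 1.

Every vertex of G appears in some bag (union = {0, 1, 2, 3}); every edge is covered by a bag; and for each vertex v the set of bags containing v is connected in the bag tree. The decomposition is therefore valid. The largest bag has 2 vertices, so the width is 1.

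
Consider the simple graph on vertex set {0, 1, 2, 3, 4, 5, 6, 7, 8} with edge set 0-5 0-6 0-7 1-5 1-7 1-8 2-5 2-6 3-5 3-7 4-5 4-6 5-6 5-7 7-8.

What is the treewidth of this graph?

A width-2 tree decomposition is:
Bags: B1 = {0, 5, 6}  B2 = {0, 5, 7}  B3 = {2, 5, 6}  B4 = {1, 5, 7}  B5 = {1, 7, 8}  B6 = {3, 5, 7}  B7 = {4, 5, 6}
Tree: B1–B2, B1–B3, B2–B4, B4–B5, B2–B6, B1–B7
Every bag has size at most 3, so the width is 3 − 1 = 2 and tw(G) ≤ 2. Conversely, {1, 7, 8} is a clique of size 3, and the vertices of any clique must share a bag in every tree decomposition; so some bag has ≥ 3 vertices and tw(G) ≥ 2. Therefore the treewidth is 2.

2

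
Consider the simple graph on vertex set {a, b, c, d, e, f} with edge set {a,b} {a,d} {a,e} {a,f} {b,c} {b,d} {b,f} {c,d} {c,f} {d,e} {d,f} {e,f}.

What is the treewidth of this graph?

A width-3 tree decomposition is:
Bags: B1 = {a, b, d, f}  B2 = {b, c, d, f}  B3 = {a, d, e, f}
Tree: B1–B2, B1–B3
Each bag holds 4 vertices, so the decomposition has width 3, which upper-bounds the treewidth. Conversely, {b, c, d, f} is a clique of size 4, and the vertices of any clique must share a bag in every tree decomposition; so some bag has ≥ 4 vertices and tw(G) ≥ 3. Therefore the treewidth is 3.

3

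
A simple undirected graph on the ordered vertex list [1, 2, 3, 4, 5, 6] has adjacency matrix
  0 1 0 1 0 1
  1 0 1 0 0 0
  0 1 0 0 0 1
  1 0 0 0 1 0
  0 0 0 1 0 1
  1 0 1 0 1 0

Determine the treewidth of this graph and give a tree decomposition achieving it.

Treewidth 2.
One such decomposition:
Bags: B1 = {1, 4, 5}  B2 = {1, 5, 6}  B3 = {1, 2, 6}  B4 = {2, 3, 6}
Tree: B1–B2, B2–B3, B3–B4

The largest bag has 3 vertices, giving width 2; this decomposition certifies tw(G) ≤ 2. The edges 4–5–6–1–4 form a cycle, so G is not a tree and its treewidth is at least 2. The upper and lower bounds meet at 2, so that is the treewidth.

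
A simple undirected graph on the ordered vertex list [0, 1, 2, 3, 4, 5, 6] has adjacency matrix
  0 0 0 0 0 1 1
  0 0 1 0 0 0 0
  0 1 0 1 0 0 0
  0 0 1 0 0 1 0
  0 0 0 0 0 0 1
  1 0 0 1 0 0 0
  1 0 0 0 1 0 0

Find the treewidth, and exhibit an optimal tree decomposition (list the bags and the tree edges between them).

Every bag has size at most 2, so the width is 2 − 1 = 1 and tw(G) ≤ 1. Since G has at least one edge (e.g. 1–2), it is not an edgeless graph, so tw(G) ≥ 1. Therefore the treewidth is 1.

Treewidth 1.
One such decomposition:
Bags: B1 = {1, 2}  B2 = {2, 3}  B3 = {3, 5}  B4 = {0, 5}  B5 = {0, 6}  B6 = {4, 6}
Tree: B1–B2, B2–B3, B3–B4, B4–B5, B5–B6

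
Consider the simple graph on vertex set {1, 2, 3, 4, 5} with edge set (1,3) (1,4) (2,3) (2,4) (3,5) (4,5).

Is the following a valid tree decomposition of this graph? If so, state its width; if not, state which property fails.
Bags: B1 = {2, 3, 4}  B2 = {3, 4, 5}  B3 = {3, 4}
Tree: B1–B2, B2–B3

No — vertex 1 appears in no bag.

A tree decomposition must satisfy three properties: every vertex lies in some bag; for every edge, both endpoints lie together in some bag; and for every vertex, the bags containing it form a connected subtree. Here vertex 1 appears in no bag, so the decomposition is invalid.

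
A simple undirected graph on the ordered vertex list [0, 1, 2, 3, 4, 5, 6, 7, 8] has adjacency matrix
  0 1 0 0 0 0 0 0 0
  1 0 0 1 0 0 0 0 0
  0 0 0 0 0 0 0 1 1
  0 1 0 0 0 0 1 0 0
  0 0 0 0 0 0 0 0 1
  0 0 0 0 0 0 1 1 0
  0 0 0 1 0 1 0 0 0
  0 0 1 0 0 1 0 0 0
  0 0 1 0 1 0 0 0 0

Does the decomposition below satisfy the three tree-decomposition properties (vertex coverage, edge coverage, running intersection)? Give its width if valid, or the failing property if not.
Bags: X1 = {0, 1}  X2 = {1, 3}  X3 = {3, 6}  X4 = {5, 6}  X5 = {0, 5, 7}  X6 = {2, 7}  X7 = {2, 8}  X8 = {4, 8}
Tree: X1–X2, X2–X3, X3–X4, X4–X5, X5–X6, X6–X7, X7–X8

No — bags containing vertex 0 are not connected in the tree.

A tree decomposition must satisfy three properties: every vertex lies in some bag; for every edge, both endpoints lie together in some bag; and for every vertex, the bags containing it form a connected subtree. Here bags containing vertex 0 are not connected in the tree, so the decomposition is invalid.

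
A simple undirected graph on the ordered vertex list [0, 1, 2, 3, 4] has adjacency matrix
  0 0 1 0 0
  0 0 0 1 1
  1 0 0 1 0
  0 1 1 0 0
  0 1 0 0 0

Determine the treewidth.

1

A width-1 tree decomposition is:
Bags: B1 = {1, 3}  B2 = {2, 3}  B3 = {1, 4}  B4 = {0, 2}
Tree: B1–B2, B1–B3, B2–B4
Every bag has size at most 2, so the width is 2 − 1 = 1 and tw(G) ≤ 1. Since G has at least one edge (e.g. 3–1), it is not an edgeless graph, so tw(G) ≥ 1. The upper and lower bounds meet at 1, so that is the treewidth.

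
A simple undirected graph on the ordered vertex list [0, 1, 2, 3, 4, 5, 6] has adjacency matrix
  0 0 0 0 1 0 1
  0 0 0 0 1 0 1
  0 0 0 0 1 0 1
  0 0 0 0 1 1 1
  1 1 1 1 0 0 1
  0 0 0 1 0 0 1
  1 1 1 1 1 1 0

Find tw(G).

A width-2 tree decomposition is:
Bags: B1 = {3, 4, 6}  B2 = {3, 5, 6}  B3 = {1, 4, 6}  B4 = {2, 4, 6}  B5 = {0, 4, 6}
Tree: B1–B2, B1–B3, B1–B4, B3–B5
Every bag has size at most 3, so the width is 3 − 1 = 2 and tw(G) ≤ 2. For the lower bound, the 3 vertices {0, 4, 6} are pairwise adjacent, and any tree decomposition puts a clique entirely inside one bag — forcing width ≥ 2. Combining the bounds, tw(G) = 2.

2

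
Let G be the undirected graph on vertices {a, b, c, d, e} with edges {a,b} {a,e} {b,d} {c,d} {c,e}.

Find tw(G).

2

A width-2 tree decomposition is:
Bags: B1 = {b, c, d}  B2 = {a, b, c}  B3 = {a, c, e}
Tree: B1–B2, B2–B3
The largest bag has 3 vertices, giving width 2; this decomposition certifies tw(G) ≤ 2. For the lower bound, G contains the cycle c–d–b–a–e–c, so G is not a forest; only forests have treewidth ≤ 1, hence tw(G) ≥ 2. Combining the bounds, tw(G) = 2.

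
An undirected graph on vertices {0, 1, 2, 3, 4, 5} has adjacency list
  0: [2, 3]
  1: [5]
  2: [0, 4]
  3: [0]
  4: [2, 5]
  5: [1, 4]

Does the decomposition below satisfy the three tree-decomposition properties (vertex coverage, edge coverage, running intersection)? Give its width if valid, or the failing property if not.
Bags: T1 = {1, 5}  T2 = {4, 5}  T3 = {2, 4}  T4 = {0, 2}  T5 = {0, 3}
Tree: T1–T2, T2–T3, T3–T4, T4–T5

Checking the three conditions: (i) the bags cover all of {0, 1, 2, 3, 4, 5}; (ii) for each edge, some bag contains both endpoints; (iii) the bags containing any fixed vertex form a subtree. All hold, so the decomposition is valid with width 2 − 1 = 1.

Yes; width 1.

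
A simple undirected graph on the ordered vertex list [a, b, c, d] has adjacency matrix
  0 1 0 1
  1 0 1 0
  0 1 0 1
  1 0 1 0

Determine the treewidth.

A width-2 tree decomposition is:
Bags: B1 = {a, b, d}  B2 = {b, c, d}
Tree: B1–B2
Every bag has size at most 3, so the width is 3 − 1 = 2 and tw(G) ≤ 2. Since d–a–b–c–d is a cycle in G, G is not acyclic. Forests are exactly the graphs of treewidth ≤ 1, so tw(G) ≥ 2. Hence tw(G) = 2 exactly.

2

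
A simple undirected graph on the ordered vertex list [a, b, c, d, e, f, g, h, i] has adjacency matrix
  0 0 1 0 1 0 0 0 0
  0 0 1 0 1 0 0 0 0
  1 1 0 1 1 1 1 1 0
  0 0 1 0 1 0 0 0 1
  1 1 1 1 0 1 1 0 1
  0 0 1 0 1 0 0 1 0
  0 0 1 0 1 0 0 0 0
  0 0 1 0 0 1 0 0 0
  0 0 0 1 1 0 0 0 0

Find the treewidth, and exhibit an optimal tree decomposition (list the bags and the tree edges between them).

Treewidth 2.
One such decomposition:
Bags: B1 = {c, e, f}  B2 = {a, c, e}  B3 = {c, f, h}  B4 = {c, e, g}  B5 = {c, d, e}  B6 = {b, c, e}  B7 = {d, e, i}
Tree: B1–B2, B1–B3, B1–B4, B1–B5, B2–B6, B5–B7

Every bag has size at most 3, so the width is 3 − 1 = 2 and tw(G) ≤ 2. On the other hand G contains the 3-clique {c, d, e}. A clique must lie in a single bag of any decomposition, so no decomposition can have width below 2. Therefore the treewidth is 2.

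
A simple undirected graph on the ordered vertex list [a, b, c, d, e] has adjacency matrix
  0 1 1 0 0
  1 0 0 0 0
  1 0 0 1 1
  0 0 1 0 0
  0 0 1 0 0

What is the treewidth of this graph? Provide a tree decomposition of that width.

Treewidth 1.
One optimal decomposition is:
Bags: B1 = {c, e}  B2 = {a, c}  B3 = {a, b}  B4 = {c, d}
Tree: B1–B2, B2–B3, B2–B4

The largest bag has 2 vertices, giving width 1; this decomposition certifies tw(G) ≤ 1. G has an edge, so its treewidth is at least 1. Hence tw(G) = 1 exactly.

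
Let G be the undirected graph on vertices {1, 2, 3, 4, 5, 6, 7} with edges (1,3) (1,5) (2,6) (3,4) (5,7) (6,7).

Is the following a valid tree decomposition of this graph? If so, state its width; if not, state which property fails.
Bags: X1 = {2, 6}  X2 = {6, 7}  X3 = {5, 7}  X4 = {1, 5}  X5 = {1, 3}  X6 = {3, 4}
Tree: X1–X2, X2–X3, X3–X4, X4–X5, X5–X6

Checking the three conditions: (i) the bags cover all of {1, 2, 3, 4, 5, 6, 7}; (ii) for each edge, some bag contains both endpoints; (iii) the bags containing any fixed vertex form a subtree. All hold, so the decomposition is valid with width 2 − 1 = 1.

Yes; width 1.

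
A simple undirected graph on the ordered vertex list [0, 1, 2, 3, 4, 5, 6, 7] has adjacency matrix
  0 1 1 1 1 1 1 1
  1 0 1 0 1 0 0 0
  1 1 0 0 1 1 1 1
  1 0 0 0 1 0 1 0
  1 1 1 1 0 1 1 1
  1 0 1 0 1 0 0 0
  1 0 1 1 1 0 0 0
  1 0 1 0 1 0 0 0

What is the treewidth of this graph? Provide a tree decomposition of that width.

The largest bag has 4 vertices, giving width 3; this decomposition certifies tw(G) ≤ 3. Conversely, {0, 1, 2, 4} is a clique of size 4, and the vertices of any clique must share a bag in every tree decomposition; so some bag has ≥ 4 vertices and tw(G) ≥ 3. The upper and lower bounds meet at 3, so that is the treewidth.

Treewidth 3.
One such decomposition:
Bags: B1 = {0, 2, 4, 6}  B2 = {0, 2, 4, 7}  B3 = {0, 3, 4, 6}  B4 = {0, 2, 4, 5}  B5 = {0, 1, 2, 4}
Tree: B1–B2, B1–B3, B2–B4, B2–B5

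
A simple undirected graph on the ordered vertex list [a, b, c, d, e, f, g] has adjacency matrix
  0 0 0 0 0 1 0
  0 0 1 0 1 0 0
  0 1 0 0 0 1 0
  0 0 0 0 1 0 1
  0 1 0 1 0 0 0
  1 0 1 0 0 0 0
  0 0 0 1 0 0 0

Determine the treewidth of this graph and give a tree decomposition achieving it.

Every bag has size at most 2, so the width is 2 − 1 = 1 and tw(G) ≤ 1. Any graph with an edge has treewidth ≥ 1, and G has the edge a–f. Hence tw(G) = 1 exactly.

Treewidth 1.
Bags: B1 = {a, f}  B2 = {c, f}  B3 = {b, c}  B4 = {b, e}  B5 = {d, e}  B6 = {d, g}
Tree: B1–B2, B2–B3, B3–B4, B4–B5, B5–B6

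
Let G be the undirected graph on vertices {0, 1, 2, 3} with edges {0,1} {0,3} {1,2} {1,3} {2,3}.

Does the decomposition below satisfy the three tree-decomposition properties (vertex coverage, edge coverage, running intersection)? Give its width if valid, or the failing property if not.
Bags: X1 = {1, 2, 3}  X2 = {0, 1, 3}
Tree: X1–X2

Yes; width 2.

Checking the three conditions: (i) the bags cover all of {0, 1, 2, 3}; (ii) for each edge, some bag contains both endpoints; (iii) the bags containing any fixed vertex form a subtree. All hold, so the decomposition is valid with width 3 − 1 = 2.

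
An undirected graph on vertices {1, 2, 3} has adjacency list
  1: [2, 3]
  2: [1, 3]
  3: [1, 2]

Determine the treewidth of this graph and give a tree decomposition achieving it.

Treewidth 2.
One such decomposition:
Bags: B1 = {1, 2, 3}
Tree: (single bag)

A single bag containing all 3 vertices is trivially a valid decomposition of width 2. On the other hand G contains the 3-clique {1, 2, 3}. A clique must lie in a single bag of any decomposition, so no decomposition can have width below 2. Hence tw(G) = 2 exactly.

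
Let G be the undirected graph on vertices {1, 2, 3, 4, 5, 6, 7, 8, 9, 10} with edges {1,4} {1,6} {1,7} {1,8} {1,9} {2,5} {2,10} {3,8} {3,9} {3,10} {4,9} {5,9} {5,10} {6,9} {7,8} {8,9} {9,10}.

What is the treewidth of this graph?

A width-2 tree decomposition is:
Bags: B1 = {1, 8, 9}  B2 = {3, 8, 9}  B3 = {3, 9, 10}  B4 = {1, 6, 9}  B5 = {5, 9, 10}  B6 = {1, 4, 9}  B7 = {1, 7, 8}  B8 = {2, 5, 10}
Tree: B1–B2, B2–B3, B1–B4, B3–B5, B4–B6, B1–B7, B5–B8
Every bag has size at most 3, so the width is 3 − 1 = 2 and tw(G) ≤ 2. Conversely, {1, 8, 9} is a clique of size 3, and the vertices of any clique must share a bag in every tree decomposition; so some bag has ≥ 3 vertices and tw(G) ≥ 2. Hence tw(G) = 2 exactly.

2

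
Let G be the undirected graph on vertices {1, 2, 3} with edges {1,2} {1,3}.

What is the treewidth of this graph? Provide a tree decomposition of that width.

Treewidth 1.
One such decomposition:
Bags: B1 = {1, 3}  B2 = {1, 2}
Tree: B1–B2

The largest bag has 2 vertices, giving width 1; this decomposition certifies tw(G) ≤ 1. Since G has at least one edge (e.g. 1–3), it is not an edgeless graph, so tw(G) ≥ 1. Hence tw(G) = 1 exactly.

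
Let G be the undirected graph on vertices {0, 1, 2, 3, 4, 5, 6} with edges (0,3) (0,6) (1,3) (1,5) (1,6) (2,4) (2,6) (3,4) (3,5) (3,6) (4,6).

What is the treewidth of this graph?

A width-2 tree decomposition is:
Bags: B1 = {0, 3, 6}  B2 = {3, 4, 6}  B3 = {1, 3, 6}  B4 = {1, 3, 5}  B5 = {2, 4, 6}
Tree: B1–B2, B2–B3, B3–B4, B2–B5
Each bag holds 3 vertices, so the decomposition has width 2, which upper-bounds the treewidth. For the lower bound, the 3 vertices {2, 4, 6} are pairwise adjacent, and any tree decomposition puts a clique entirely inside one bag — forcing width ≥ 2. Combining the bounds, tw(G) = 2.

2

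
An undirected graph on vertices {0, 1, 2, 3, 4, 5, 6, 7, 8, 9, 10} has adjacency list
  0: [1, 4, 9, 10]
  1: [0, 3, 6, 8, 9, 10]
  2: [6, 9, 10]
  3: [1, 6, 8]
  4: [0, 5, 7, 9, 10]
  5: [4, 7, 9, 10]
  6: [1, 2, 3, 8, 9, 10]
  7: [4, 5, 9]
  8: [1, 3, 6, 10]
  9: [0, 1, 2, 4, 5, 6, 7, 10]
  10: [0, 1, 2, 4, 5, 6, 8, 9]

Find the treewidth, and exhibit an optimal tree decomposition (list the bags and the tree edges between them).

The largest bag has 4 vertices, giving width 3; this decomposition certifies tw(G) ≤ 3. On the other hand G contains the 4-clique {1, 6, 8, 10}. A clique must lie in a single bag of any decomposition, so no decomposition can have width below 3. Combining the bounds, tw(G) = 3.

Treewidth 3.
Bags: B1 = {1, 6, 9, 10}  B2 = {2, 6, 9, 10}  B3 = {0, 1, 9, 10}  B4 = {0, 4, 9, 10}  B5 = {1, 6, 8, 10}  B6 = {4, 5, 9, 10}  B7 = {4, 5, 7, 9}  B8 = {1, 3, 6, 8}
Tree: B1–B2, B1–B3, B3–B4, B1–B5, B4–B6, B6–B7, B5–B8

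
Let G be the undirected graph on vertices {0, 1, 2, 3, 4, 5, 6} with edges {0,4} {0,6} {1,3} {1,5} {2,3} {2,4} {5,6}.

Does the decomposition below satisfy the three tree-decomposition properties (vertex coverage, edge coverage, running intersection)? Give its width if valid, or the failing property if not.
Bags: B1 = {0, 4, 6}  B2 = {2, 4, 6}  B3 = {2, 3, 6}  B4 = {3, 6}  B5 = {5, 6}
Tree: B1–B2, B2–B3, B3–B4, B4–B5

A tree decomposition must satisfy three properties: every vertex lies in some bag; for every edge, both endpoints lie together in some bag; and for every vertex, the bags containing it form a connected subtree. Here vertex 1 appears in no bag, so the decomposition is invalid.

No — vertex 1 appears in no bag.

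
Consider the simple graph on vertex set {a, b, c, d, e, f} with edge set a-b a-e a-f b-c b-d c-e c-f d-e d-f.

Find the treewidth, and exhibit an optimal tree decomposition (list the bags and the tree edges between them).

The largest bag has 4 vertices, giving width 3; this decomposition certifies tw(G) ≤ 3. For the lower bound: the 4 vertex sets {a,f}, {b,d}, {e}, {c} are disjoint, each induces a connected subgraph, and every pair is joined by at least one edge of G. Contracting each set to a single vertex therefore yields K_{4} as a minor, and since treewidth is minor-monotone, tw(G) ≥ tw(K_{4}) = 3. Combining the bounds, tw(G) = 3.

Treewidth 3.
One optimal decomposition is:
Bags: B1 = {a, b, e, f}  B2 = {b, d, e, f}  B3 = {b, c, e, f}
Tree: B1–B2, B2–B3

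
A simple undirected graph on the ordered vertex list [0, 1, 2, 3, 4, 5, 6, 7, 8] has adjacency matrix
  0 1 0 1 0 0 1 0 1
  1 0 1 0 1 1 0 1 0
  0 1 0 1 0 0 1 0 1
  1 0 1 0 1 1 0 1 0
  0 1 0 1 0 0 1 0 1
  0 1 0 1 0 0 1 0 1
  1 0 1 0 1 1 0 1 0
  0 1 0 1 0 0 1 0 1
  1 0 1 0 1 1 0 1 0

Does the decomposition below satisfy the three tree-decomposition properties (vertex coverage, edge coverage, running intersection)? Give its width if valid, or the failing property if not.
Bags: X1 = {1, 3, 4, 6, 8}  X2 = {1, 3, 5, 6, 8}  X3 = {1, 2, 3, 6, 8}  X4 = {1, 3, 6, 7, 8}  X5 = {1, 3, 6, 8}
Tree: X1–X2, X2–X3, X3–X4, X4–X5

No — vertex 0 appears in no bag.

A tree decomposition must satisfy three properties: every vertex lies in some bag; for every edge, both endpoints lie together in some bag; and for every vertex, the bags containing it form a connected subtree. Here vertex 0 appears in no bag, so the decomposition is invalid.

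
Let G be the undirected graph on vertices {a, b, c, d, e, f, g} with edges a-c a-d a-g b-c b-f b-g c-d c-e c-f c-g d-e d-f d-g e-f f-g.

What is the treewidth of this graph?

A width-3 tree decomposition is:
Bags: B1 = {c, d, f, g}  B2 = {a, c, d, g}  B3 = {b, c, f, g}  B4 = {c, d, e, f}
Tree: B1–B2, B1–B3, B1–B4
Each bag holds 4 vertices, so the decomposition has width 3, which upper-bounds the treewidth. For the lower bound, the 4 vertices {c, d, f, g} are pairwise adjacent, and any tree decomposition puts a clique entirely inside one bag — forcing width ≥ 3. Therefore the treewidth is 3.

3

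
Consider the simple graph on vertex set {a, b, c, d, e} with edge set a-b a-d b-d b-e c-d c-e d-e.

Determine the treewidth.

A width-2 tree decomposition is:
Bags: B1 = {a, b, d}  B2 = {b, d, e}  B3 = {c, d, e}
Tree: B1–B2, B2–B3
Each bag holds 3 vertices, so the decomposition has width 2, which upper-bounds the treewidth. On the other hand G contains the 3-clique {c, d, e}. A clique must lie in a single bag of any decomposition, so no decomposition can have width below 2. The upper and lower bounds meet at 2, so that is the treewidth.

2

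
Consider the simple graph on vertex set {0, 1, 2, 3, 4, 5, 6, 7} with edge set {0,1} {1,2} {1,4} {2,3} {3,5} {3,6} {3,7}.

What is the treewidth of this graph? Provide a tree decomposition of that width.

Treewidth 1.
One such decomposition:
Bags: B1 = {2, 3}  B2 = {1, 2}  B3 = {1, 4}  B4 = {3, 7}  B5 = {3, 6}  B6 = {3, 5}  B7 = {0, 1}
Tree: B1–B2, B2–B3, B1–B4, B1–B5, B1–B6, B3–B7

Each bag holds 2 vertices, so the decomposition has width 1, which upper-bounds the treewidth. G has an edge, so its treewidth is at least 1. The upper and lower bounds meet at 1, so that is the treewidth.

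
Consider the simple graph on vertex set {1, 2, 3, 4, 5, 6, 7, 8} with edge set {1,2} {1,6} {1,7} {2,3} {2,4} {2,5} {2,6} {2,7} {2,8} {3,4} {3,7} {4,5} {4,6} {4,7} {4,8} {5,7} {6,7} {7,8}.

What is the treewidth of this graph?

A width-3 tree decomposition is:
Bags: B1 = {2, 4, 6, 7}  B2 = {2, 3, 4, 7}  B3 = {2, 4, 7, 8}  B4 = {2, 4, 5, 7}  B5 = {1, 2, 6, 7}
Tree: B1–B2, B2–B3, B3–B4, B1–B5
Each bag holds 4 vertices, so the decomposition has width 3, which upper-bounds the treewidth. On the other hand G contains the 4-clique {1, 2, 6, 7}. A clique must lie in a single bag of any decomposition, so no decomposition can have width below 3. Therefore the treewidth is 3.

3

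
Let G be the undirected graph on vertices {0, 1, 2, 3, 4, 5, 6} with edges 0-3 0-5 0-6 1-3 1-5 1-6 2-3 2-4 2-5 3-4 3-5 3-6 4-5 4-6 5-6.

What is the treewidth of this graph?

A width-3 tree decomposition is:
Bags: B1 = {2, 3, 4, 5}  B2 = {3, 4, 5, 6}  B3 = {1, 3, 5, 6}  B4 = {0, 3, 5, 6}
Tree: B1–B2, B2–B3, B3–B4
Every bag has size at most 4, so the width is 4 − 1 = 3 and tw(G) ≤ 3. Conversely, {2, 3, 4, 5} is a clique of size 4, and the vertices of any clique must share a bag in every tree decomposition; so some bag has ≥ 4 vertices and tw(G) ≥ 3. Combining the bounds, tw(G) = 3.

3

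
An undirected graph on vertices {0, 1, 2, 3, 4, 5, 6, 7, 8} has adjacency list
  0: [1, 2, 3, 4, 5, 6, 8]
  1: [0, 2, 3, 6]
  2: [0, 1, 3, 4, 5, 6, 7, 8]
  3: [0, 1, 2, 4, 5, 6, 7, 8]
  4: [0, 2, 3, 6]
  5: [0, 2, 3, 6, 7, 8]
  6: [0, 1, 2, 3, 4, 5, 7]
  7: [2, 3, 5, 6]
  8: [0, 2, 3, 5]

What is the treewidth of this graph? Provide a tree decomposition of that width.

Treewidth 4.
One such decomposition:
Bags: B1 = {2, 3, 5, 6, 7}  B2 = {0, 2, 3, 5, 6}  B3 = {0, 2, 3, 4, 6}  B4 = {0, 2, 3, 5, 8}  B5 = {0, 1, 2, 3, 6}
Tree: B1–B2, B2–B3, B2–B4, B3–B5

Every bag has size at most 5, so the width is 5 − 1 = 4 and tw(G) ≤ 4. For the lower bound, the 5 vertices {0, 2, 3, 5, 8} are pairwise adjacent, and any tree decomposition puts a clique entirely inside one bag — forcing width ≥ 4. The upper and lower bounds meet at 4, so that is the treewidth.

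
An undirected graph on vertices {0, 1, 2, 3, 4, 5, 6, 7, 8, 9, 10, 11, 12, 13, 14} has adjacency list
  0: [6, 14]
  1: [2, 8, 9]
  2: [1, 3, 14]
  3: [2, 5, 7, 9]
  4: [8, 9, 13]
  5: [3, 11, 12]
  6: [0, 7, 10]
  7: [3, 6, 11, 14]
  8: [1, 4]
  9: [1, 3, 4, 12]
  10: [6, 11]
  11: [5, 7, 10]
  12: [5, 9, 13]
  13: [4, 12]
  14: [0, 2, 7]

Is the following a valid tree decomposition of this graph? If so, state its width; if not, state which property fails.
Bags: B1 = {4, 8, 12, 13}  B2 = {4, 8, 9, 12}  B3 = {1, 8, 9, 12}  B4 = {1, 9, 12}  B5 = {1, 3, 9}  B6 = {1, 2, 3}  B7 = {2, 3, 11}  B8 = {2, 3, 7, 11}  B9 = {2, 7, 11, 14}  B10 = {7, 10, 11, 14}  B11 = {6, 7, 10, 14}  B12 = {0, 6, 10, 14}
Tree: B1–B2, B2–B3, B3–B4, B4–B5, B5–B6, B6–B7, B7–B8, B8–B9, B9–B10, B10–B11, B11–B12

No — vertex 5 appears in no bag.

A tree decomposition must satisfy three properties: every vertex lies in some bag; for every edge, both endpoints lie together in some bag; and for every vertex, the bags containing it form a connected subtree. Here vertex 5 appears in no bag, so the decomposition is invalid.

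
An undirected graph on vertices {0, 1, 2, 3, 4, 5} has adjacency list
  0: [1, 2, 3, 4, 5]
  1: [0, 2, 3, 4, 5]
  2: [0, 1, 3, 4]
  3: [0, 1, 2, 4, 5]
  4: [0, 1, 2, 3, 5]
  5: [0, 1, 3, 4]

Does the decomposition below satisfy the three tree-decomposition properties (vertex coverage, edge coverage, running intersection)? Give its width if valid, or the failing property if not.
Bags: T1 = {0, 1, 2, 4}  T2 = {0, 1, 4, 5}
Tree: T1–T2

A tree decomposition must satisfy three properties: every vertex lies in some bag; for every edge, both endpoints lie together in some bag; and for every vertex, the bags containing it form a connected subtree. Here vertex 3 appears in no bag, so the decomposition is invalid.

No — vertex 3 appears in no bag.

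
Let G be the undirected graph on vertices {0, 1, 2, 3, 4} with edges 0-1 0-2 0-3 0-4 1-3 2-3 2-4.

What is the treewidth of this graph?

A width-2 tree decomposition is:
Bags: B1 = {0, 2, 4}  B2 = {0, 2, 3}  B3 = {0, 1, 3}
Tree: B1–B2, B2–B3
The largest bag has 3 vertices, giving width 2; this decomposition certifies tw(G) ≤ 2. For the lower bound, the 3 vertices {0, 1, 3} are pairwise adjacent, and any tree decomposition puts a clique entirely inside one bag — forcing width ≥ 2. Therefore the treewidth is 2.

2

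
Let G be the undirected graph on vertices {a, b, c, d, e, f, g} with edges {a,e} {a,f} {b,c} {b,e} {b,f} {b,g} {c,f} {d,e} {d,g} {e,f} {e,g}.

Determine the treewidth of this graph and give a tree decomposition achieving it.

The largest bag has 3 vertices, giving width 2; this decomposition certifies tw(G) ≤ 2. For the lower bound, the 3 vertices {d, e, g} are pairwise adjacent, and any tree decomposition puts a clique entirely inside one bag — forcing width ≥ 2. Therefore the treewidth is 2.

Treewidth 2.
One optimal decomposition is:
Bags: B1 = {b, e, f}  B2 = {b, c, f}  B3 = {b, e, g}  B4 = {a, e, f}  B5 = {d, e, g}
Tree: B1–B2, B1–B3, B1–B4, B3–B5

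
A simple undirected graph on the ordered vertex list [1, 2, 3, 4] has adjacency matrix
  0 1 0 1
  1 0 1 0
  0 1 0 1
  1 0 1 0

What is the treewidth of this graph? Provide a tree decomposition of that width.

Every bag has size at most 3, so the width is 3 − 1 = 2 and tw(G) ≤ 2. For the lower bound, G contains the cycle 3–4–1–2–3, so G is not a forest; only forests have treewidth ≤ 1, hence tw(G) ≥ 2. Therefore the treewidth is 2.

Treewidth 2.
One optimal decomposition is:
Bags: B1 = {1, 3, 4}  B2 = {1, 2, 3}
Tree: B1–B2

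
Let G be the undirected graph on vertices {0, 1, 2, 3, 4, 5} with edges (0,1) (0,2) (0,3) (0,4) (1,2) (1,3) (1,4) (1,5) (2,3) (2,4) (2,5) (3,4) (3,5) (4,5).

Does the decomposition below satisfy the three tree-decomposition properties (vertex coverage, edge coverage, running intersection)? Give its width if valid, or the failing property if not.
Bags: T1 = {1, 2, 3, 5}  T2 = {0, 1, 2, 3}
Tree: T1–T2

No — vertex 4 appears in no bag.

A tree decomposition must satisfy three properties: every vertex lies in some bag; for every edge, both endpoints lie together in some bag; and for every vertex, the bags containing it form a connected subtree. Here vertex 4 appears in no bag, so the decomposition is invalid.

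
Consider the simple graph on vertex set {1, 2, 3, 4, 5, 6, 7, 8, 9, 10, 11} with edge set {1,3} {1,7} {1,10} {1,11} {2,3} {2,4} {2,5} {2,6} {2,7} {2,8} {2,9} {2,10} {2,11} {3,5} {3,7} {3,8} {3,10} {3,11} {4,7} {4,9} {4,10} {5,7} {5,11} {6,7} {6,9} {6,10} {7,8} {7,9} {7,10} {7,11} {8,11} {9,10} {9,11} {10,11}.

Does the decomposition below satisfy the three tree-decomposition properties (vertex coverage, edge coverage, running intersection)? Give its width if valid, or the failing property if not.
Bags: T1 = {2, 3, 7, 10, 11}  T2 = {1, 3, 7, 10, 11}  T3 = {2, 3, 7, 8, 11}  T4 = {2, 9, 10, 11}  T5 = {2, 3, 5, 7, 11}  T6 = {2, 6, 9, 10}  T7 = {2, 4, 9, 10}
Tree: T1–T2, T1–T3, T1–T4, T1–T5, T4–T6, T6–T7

No — edge (7,9) lies in no bag.

A tree decomposition must satisfy three properties: every vertex lies in some bag; for every edge, both endpoints lie together in some bag; and for every vertex, the bags containing it form a connected subtree. Here edge (7,9) lies in no bag, so the decomposition is invalid.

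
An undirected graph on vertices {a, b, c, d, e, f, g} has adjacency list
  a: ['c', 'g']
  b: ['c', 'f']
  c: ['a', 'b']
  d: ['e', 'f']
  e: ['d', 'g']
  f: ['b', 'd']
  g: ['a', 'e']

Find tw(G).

A width-2 tree decomposition is:
Bags: B1 = {d, e, g}  B2 = {d, f, g}  B3 = {b, f, g}  B4 = {b, c, g}  B5 = {a, c, g}
Tree: B1–B2, B2–B3, B3–B4, B4–B5
Each bag holds 3 vertices, so the decomposition has width 2, which upper-bounds the treewidth. The edges g–e–d–f–b–c–a–g form a cycle, so G is not a tree and its treewidth is at least 2. Hence tw(G) = 2 exactly.

2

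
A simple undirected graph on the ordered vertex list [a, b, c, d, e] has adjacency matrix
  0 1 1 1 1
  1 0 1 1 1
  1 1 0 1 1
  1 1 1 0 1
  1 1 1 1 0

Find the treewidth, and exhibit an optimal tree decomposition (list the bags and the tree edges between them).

Treewidth 4.
Bags: B1 = {a, b, c, d, e}
Tree: (single bag)

With just one bag of size 5, the width is 5 − 1 = 4, so tw(G) ≤ 4. Conversely, {a, b, c, d, e} is a clique of size 5, and the vertices of any clique must share a bag in every tree decomposition; so some bag has ≥ 5 vertices and tw(G) ≥ 4. Hence tw(G) = 4 exactly.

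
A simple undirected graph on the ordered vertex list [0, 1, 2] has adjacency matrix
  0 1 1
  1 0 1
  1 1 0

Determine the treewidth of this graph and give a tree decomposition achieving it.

Treewidth 2.
One such decomposition:
Bags: B1 = {0, 1, 2}
Tree: (single bag)

With just one bag of size 3, the width is 3 − 1 = 2, so tw(G) ≤ 2. For the lower bound, the 3 vertices {0, 1, 2} are pairwise adjacent, and any tree decomposition puts a clique entirely inside one bag — forcing width ≥ 2. The upper and lower bounds meet at 2, so that is the treewidth.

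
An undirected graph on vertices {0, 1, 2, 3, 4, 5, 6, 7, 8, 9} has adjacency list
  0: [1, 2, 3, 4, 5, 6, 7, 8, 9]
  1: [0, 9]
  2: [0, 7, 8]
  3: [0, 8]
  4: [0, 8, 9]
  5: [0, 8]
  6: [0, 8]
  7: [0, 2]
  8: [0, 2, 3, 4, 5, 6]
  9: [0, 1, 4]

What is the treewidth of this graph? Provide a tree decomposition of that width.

Every bag has size at most 3, so the width is 3 − 1 = 2 and tw(G) ≤ 2. Conversely, {0, 2, 8} is a clique of size 3, and the vertices of any clique must share a bag in every tree decomposition; so some bag has ≥ 3 vertices and tw(G) ≥ 2. Therefore the treewidth is 2.

Treewidth 2.
Bags: B1 = {0, 4, 8}  B2 = {0, 6, 8}  B3 = {0, 4, 9}  B4 = {0, 5, 8}  B5 = {0, 2, 8}  B6 = {0, 1, 9}  B7 = {0, 2, 7}  B8 = {0, 3, 8}
Tree: B1–B2, B1–B3, B2–B4, B1–B5, B3–B6, B5–B7, B4–B8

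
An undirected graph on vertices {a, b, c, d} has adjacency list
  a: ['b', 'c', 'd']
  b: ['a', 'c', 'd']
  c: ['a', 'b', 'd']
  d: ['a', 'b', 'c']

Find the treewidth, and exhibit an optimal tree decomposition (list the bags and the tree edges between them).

Treewidth 3.
Bags: B1 = {a, b, c, d}
Tree: (single bag)

A single bag containing all 4 vertices is trivially a valid decomposition of width 3. Conversely, {a, b, c, d} is a clique of size 4, and the vertices of any clique must share a bag in every tree decomposition; so some bag has ≥ 4 vertices and tw(G) ≥ 3. Combining the bounds, tw(G) = 3.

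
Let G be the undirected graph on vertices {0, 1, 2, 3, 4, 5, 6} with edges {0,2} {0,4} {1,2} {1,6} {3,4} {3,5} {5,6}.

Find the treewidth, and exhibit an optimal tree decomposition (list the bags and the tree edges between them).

The largest bag has 3 vertices, giving width 2; this decomposition certifies tw(G) ≤ 2. Since 2–0–4–3–5–6–1–2 is a cycle in G, G is not acyclic. Forests are exactly the graphs of treewidth ≤ 1, so tw(G) ≥ 2. Hence tw(G) = 2 exactly.

Treewidth 2.
One optimal decomposition is:
Bags: B1 = {0, 2, 4}  B2 = {2, 3, 4}  B3 = {2, 3, 5}  B4 = {2, 5, 6}  B5 = {1, 2, 6}
Tree: B1–B2, B2–B3, B3–B4, B4–B5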